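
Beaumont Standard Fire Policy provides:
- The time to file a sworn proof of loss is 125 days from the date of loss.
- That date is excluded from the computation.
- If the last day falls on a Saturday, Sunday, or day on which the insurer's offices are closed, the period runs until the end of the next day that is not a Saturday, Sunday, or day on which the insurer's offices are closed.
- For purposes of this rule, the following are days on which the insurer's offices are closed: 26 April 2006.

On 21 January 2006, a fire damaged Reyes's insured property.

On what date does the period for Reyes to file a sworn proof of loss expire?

125 days after 21 January 2006 is May 26, 2006.
May 26, 2006 is a Friday and not a day on which the insurer's offices are closed, so no extension applies.

May 26, 2006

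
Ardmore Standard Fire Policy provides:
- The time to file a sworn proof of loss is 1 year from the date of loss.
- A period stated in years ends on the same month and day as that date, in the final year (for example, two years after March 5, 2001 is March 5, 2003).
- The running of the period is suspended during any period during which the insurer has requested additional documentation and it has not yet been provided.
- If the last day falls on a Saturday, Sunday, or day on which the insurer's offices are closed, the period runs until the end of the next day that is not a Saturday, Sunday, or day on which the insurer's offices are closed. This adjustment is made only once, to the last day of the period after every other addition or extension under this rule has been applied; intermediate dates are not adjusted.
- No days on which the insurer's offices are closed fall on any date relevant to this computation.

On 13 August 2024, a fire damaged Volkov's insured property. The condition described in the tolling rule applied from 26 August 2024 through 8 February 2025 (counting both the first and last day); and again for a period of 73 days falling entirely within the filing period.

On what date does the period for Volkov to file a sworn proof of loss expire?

April 10, 2026

1 year after 13 August 2024 is August 13, 2025.
From August 26, 2024 through February 8, 2025 inclusive is 167 days; tolling adds 167 days: August 13, 2025 + 167 days = January 27, 2026.
Tolling adds 73 days: January 27, 2026 + 73 days = April 10, 2026.
April 10, 2026 is a Friday and not a day on which the insurer's offices are closed, so no extension applies.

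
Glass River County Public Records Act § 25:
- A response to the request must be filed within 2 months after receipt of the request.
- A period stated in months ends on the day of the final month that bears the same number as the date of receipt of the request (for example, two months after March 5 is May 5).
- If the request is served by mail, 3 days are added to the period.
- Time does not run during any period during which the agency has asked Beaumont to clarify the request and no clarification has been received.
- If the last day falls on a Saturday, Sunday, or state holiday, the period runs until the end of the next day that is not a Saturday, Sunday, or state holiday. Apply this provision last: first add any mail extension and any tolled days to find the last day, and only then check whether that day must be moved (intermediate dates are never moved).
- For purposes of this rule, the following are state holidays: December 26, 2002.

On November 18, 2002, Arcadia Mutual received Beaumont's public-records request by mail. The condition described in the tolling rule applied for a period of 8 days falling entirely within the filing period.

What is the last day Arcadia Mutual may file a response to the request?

2 months after November 18, 2002 is January 18, 2003.
Service was by mail, adding 3 days: January 18, 2003 + 3 days = January 21, 2003.
Tolling adds 8 days: January 21, 2003 + 8 days = January 29, 2003.
January 29, 2003 is a Wednesday and not a state holiday, so no extension applies.

January 29, 2003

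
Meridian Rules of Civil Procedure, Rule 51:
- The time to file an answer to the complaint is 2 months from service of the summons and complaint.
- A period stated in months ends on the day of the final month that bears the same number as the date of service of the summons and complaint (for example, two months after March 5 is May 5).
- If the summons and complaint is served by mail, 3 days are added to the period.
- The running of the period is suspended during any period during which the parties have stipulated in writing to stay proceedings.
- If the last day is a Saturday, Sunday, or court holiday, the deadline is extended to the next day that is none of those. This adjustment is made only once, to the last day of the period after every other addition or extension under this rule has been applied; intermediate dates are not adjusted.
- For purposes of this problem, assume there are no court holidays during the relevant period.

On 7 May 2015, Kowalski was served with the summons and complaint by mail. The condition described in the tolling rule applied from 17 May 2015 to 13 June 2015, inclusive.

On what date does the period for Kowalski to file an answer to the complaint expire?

August 7, 2015

2 months after 7 May 2015 is July 7, 2015.
Service was by mail, adding 3 days: July 7, 2015 + 3 days = July 10, 2015.
From May 17, 2015 through June 13, 2015 inclusive is 28 days; tolling adds 28 days: July 10, 2015 + 28 days = August 7, 2015.
August 7, 2015 is a Friday and not a court holiday, so no extension applies.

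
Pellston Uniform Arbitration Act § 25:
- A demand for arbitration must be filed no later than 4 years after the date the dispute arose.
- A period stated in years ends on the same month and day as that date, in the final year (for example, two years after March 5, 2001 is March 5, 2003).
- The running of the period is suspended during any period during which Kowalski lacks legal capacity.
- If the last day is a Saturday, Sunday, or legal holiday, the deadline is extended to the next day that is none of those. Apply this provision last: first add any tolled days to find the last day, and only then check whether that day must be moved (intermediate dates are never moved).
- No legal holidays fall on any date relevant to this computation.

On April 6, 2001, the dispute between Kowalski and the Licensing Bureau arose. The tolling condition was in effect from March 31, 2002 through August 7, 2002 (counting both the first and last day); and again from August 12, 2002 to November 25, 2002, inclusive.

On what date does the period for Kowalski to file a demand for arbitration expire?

November 28, 2005

4 years after April 6, 2001 is April 6, 2005.
From March 31, 2002 through August 7, 2002 inclusive is 130 days; tolling adds 130 days: April 6, 2005 + 130 days = August 14, 2005.
From August 12, 2002 through November 25, 2002 inclusive is 106 days; tolling adds 106 days: August 14, 2005 + 106 days = November 28, 2005.
November 28, 2005 is a Monday and not a legal holiday, so no extension applies.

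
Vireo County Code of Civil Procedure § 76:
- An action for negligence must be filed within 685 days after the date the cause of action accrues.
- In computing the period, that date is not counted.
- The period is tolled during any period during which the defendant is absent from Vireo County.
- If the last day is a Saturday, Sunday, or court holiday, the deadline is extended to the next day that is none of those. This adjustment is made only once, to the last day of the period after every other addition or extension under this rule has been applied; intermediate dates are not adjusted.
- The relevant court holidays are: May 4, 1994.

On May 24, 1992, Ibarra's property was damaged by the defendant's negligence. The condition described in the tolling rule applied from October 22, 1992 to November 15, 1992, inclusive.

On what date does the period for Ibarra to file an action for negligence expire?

May 5, 1994

685 days after May 24, 1992 is April 9, 1994.
From October 22, 1992 through November 15, 1992 inclusive is 25 days; tolling adds 25 days: April 9, 1994 + 25 days = May 4, 1994.
May 4, 1994 is a listed holiday. The next qualifying day is May 5, 1994.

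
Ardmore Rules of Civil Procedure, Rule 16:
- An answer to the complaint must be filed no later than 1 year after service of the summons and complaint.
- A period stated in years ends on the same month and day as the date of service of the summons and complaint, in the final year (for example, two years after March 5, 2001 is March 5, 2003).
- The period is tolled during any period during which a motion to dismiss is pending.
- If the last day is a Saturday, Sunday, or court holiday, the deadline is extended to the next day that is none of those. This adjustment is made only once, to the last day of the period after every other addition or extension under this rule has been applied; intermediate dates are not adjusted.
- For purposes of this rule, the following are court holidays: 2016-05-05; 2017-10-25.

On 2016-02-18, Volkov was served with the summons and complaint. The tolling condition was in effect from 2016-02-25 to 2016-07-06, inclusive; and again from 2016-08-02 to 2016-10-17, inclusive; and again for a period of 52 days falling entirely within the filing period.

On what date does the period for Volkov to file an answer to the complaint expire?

November 7, 2017

1 year after 2016-02-18 is February 18, 2017.
From February 25, 2016 through July 6, 2016 inclusive is 133 days; tolling adds 133 days: February 18, 2017 + 133 days = July 1, 2017.
From August 2, 2016 through October 17, 2016 inclusive is 77 days; tolling adds 77 days: July 1, 2017 + 77 days = September 16, 2017.
Tolling adds 52 days: September 16, 2017 + 52 days = November 7, 2017.
November 7, 2017 is a Tuesday and not a court holiday, so no extension applies.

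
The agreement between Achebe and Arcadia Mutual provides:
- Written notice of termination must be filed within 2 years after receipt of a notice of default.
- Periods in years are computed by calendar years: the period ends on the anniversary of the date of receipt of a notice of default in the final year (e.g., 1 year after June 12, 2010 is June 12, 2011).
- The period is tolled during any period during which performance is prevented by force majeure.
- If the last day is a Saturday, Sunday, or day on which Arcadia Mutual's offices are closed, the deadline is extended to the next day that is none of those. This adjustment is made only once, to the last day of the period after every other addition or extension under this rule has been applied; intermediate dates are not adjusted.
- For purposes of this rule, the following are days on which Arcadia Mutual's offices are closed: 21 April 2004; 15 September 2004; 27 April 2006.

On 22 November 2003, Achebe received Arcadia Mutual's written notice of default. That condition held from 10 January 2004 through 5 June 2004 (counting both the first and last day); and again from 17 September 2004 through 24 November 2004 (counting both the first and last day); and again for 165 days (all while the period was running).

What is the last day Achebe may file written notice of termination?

2 years after 22 November 2003 is November 22, 2005.
From January 10, 2004 through June 5, 2004 inclusive is 148 days; tolling adds 148 days: November 22, 2005 + 148 days = April 19, 2006.
From September 17, 2004 through November 24, 2004 inclusive is 69 days; tolling adds 69 days: April 19, 2006 + 69 days = June 27, 2006.
Tolling adds 165 days: June 27, 2006 + 165 days = December 9, 2006.
December 9, 2006 is Saturday; December 10, 2006 is Sunday. The next qualifying day is December 11, 2006.

December 11, 2006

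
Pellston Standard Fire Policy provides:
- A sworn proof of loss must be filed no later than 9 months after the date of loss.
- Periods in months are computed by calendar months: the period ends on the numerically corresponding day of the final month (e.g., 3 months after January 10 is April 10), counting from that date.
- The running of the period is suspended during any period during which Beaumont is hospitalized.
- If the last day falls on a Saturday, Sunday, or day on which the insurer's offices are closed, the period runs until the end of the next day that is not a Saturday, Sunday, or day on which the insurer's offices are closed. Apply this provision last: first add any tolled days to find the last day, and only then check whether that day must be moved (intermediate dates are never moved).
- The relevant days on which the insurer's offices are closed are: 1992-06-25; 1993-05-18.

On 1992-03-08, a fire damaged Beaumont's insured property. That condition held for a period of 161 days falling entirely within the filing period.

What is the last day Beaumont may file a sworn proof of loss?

9 months after 1992-03-08 is December 8, 1992.
Tolling adds 161 days: December 8, 1992 + 161 days = May 18, 1993.
May 18, 1993 is a listed holiday. The next qualifying day is May 19, 1993.

May 19, 1993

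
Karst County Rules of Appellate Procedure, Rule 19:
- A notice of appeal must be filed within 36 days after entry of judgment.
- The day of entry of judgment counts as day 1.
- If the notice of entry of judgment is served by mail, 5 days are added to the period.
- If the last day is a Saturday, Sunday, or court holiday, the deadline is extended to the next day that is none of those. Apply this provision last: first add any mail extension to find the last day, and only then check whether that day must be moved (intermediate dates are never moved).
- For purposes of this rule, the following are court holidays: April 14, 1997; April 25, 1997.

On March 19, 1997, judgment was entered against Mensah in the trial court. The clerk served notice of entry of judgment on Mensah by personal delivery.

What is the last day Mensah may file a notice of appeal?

Counting March 19, 1997 as day 1, day 36 is April 23, 1997.
Service was not by mail, so no mail extension applies.
April 23, 1997 is a Wednesday and not a court holiday, so no extension applies.

April 23, 1997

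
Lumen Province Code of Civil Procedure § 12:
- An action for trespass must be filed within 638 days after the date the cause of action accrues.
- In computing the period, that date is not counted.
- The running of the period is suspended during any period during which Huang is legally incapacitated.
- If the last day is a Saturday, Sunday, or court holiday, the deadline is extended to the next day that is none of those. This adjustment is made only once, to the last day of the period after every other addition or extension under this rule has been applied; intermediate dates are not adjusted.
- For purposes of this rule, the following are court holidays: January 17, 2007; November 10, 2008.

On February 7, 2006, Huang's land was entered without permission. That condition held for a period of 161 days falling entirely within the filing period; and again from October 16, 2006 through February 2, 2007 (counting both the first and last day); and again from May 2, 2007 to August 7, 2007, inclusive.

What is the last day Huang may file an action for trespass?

638 days after February 7, 2006 is November 7, 2007.
Tolling adds 161 days: November 7, 2007 + 161 days = April 16, 2008.
From October 16, 2006 through February 2, 2007 inclusive is 110 days; tolling adds 110 days: April 16, 2008 + 110 days = August 4, 2008.
From May 2, 2007 through August 7, 2007 inclusive is 98 days; tolling adds 98 days: August 4, 2008 + 98 days = November 10, 2008.
November 10, 2008 is a listed holiday. The next qualifying day is November 11, 2008.

November 11, 2008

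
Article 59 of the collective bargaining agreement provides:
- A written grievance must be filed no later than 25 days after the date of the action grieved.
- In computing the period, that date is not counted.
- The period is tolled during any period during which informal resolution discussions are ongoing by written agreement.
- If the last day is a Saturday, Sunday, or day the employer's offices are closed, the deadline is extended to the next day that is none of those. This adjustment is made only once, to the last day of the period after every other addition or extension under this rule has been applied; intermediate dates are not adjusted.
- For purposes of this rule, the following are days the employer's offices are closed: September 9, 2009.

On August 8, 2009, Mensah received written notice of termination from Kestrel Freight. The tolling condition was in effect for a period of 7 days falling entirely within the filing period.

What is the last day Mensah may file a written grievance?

September 10, 2009

25 days after August 8, 2009 is September 2, 2009.
Tolling adds 7 days: September 2, 2009 + 7 days = September 9, 2009.
September 9, 2009 is a listed holiday. The next qualifying day is September 10, 2009.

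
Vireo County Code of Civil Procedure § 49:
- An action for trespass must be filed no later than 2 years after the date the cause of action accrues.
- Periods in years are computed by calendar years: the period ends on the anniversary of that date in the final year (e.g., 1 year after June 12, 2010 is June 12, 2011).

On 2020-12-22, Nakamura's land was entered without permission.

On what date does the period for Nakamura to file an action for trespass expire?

December 22, 2022

2 years after 2020-12-22 is December 22, 2022.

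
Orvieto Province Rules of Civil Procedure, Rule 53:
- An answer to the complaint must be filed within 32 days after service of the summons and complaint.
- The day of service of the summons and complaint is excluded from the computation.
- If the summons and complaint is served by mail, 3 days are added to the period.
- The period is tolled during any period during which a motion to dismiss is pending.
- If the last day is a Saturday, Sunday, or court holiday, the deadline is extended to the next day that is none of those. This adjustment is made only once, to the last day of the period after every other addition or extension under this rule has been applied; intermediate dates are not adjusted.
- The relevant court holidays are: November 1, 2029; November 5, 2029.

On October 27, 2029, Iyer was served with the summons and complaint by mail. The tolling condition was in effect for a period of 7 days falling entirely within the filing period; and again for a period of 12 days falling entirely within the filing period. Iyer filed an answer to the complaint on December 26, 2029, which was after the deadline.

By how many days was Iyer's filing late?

6 days

32 days after October 27, 2029 is November 28, 2029.
Service was by mail, adding 3 days: November 28, 2029 + 3 days = December 1, 2029.
Tolling adds 7 days: December 1, 2029 + 7 days = December 8, 2029.
Tolling adds 12 days: December 8, 2029 + 12 days = December 20, 2029.
December 20, 2029 is a Thursday and not a court holiday, so no extension applies.
The deadline is December 20, 2029; from December 20, 2029 to December 26, 2029 is 6 days.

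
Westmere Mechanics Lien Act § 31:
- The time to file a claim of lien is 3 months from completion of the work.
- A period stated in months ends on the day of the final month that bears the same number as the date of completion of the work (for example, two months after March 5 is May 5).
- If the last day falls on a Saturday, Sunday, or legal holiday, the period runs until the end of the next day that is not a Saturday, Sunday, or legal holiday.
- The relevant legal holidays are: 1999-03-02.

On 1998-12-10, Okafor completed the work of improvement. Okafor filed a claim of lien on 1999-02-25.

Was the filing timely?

Yes

3 months after 1998-12-10 is March 10, 1999.
March 10, 1999 is a Wednesday and not a legal holiday, so no extension applies.
The deadline is March 10, 1999; the filing on February 25, 1999 is on or before that date.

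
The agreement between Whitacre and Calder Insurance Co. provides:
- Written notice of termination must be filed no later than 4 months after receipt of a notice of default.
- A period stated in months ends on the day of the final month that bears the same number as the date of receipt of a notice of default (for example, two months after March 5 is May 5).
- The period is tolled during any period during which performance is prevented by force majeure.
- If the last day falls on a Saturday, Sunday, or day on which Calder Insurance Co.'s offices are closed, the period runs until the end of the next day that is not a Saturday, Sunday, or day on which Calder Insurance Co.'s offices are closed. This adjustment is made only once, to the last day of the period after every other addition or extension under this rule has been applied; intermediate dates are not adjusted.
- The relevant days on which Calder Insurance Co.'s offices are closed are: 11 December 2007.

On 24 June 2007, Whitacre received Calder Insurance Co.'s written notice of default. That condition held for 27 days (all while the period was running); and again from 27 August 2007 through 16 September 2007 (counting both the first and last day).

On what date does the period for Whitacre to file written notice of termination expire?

December 12, 2007

4 months after 24 June 2007 is October 24, 2007.
Tolling adds 27 days: October 24, 2007 + 27 days = November 20, 2007.
From August 27, 2007 through September 16, 2007 inclusive is 21 days; tolling adds 21 days: November 20, 2007 + 21 days = December 11, 2007.
December 11, 2007 is a listed holiday. The next qualifying day is December 12, 2007.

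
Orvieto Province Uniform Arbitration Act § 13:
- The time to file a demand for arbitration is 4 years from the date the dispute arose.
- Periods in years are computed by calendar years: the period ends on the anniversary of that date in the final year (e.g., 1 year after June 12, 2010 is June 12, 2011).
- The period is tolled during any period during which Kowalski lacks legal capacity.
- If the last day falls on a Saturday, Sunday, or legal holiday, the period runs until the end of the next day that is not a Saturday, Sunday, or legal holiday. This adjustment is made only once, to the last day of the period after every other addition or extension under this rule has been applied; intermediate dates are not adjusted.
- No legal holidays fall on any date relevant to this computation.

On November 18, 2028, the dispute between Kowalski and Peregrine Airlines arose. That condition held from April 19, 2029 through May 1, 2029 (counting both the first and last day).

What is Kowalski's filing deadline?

4 years after November 18, 2028 is November 18, 2032.
From April 19, 2029 through May 1, 2029 inclusive is 13 days; tolling adds 13 days: November 18, 2032 + 13 days = December 1, 2032.
December 1, 2032 is a Wednesday and not a legal holiday, so no extension applies.

December 1, 2032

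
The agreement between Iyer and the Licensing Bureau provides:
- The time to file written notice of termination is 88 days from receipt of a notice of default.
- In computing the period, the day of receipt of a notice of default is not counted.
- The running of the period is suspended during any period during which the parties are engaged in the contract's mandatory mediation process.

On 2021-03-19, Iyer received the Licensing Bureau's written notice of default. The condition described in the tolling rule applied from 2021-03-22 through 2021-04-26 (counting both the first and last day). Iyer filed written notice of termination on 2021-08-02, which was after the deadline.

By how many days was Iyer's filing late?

88 days after 2021-03-19 is June 15, 2021.
From March 22, 2021 through April 26, 2021 inclusive is 36 days; tolling adds 36 days: June 15, 2021 + 36 days = July 21, 2021.
The deadline is July 21, 2021; from July 21, 2021 to August 2, 2021 is 12 days.

12 days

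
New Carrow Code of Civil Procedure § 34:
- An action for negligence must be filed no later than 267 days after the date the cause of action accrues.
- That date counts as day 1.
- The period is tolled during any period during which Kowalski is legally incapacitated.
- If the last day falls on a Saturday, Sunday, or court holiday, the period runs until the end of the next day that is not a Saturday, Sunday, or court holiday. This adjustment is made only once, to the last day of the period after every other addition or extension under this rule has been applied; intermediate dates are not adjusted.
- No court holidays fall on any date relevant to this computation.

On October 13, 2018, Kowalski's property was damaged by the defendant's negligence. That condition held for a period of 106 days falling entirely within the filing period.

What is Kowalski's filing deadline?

Counting October 13, 2018 as day 1, day 267 is July 6, 2019.
Tolling adds 106 days: July 6, 2019 + 106 days = October 20, 2019.
October 20, 2019 is Sunday. The next qualifying day is October 21, 2019.

October 21, 2019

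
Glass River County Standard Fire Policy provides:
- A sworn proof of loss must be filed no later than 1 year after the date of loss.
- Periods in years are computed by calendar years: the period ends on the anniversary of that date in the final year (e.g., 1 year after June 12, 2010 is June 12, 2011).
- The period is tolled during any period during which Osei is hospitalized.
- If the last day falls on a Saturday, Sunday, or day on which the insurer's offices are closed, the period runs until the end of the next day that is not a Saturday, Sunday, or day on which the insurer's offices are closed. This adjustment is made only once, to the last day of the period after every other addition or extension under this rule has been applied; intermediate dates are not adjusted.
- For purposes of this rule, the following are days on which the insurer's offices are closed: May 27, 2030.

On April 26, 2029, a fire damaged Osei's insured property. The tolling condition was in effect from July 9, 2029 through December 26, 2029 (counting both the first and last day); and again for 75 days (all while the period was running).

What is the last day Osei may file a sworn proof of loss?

1 year after April 26, 2029 is April 26, 2030.
From July 9, 2029 through December 26, 2029 inclusive is 171 days; tolling adds 171 days: April 26, 2030 + 171 days = October 14, 2030.
Tolling adds 75 days: October 14, 2030 + 75 days = December 28, 2030.
December 28, 2030 is Saturday; December 29, 2030 is Sunday. The next qualifying day is December 30, 2030.

December 30, 2030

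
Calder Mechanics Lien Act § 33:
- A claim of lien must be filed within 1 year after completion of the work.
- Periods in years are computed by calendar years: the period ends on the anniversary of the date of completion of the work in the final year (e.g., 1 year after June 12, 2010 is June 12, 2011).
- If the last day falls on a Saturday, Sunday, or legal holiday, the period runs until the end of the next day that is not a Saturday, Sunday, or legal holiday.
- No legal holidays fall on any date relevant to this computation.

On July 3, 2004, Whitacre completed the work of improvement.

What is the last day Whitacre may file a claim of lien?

July 4, 2005

1 year after July 3, 2004 is July 3, 2005.
July 3, 2005 is Sunday. The next qualifying day is July 4, 2005.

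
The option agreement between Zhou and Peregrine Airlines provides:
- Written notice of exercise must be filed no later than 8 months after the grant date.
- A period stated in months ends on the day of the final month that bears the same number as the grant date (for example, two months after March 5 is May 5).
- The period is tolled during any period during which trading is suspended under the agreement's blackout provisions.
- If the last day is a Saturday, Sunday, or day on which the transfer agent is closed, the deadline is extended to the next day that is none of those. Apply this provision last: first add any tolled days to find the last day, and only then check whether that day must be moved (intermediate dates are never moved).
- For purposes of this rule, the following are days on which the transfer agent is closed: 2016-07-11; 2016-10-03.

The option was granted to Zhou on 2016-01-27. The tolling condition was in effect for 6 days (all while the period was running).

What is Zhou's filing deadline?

October 4, 2016

8 months after 2016-01-27 is September 27, 2016.
Tolling adds 6 days: September 27, 2016 + 6 days = October 3, 2016.
October 3, 2016 is a listed holiday. The next qualifying day is October 4, 2016.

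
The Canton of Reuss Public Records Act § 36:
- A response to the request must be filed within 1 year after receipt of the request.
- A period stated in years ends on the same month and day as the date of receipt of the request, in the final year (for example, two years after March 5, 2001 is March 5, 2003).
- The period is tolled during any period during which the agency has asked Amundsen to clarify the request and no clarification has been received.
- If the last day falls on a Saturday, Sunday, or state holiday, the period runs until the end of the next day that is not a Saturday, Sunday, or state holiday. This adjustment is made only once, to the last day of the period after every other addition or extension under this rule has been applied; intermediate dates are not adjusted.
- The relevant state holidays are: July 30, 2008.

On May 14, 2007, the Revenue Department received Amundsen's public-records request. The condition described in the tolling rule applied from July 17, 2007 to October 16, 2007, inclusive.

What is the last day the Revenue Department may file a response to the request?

1 year after May 14, 2007 is May 14, 2008.
From July 17, 2007 through October 16, 2007 inclusive is 92 days; tolling adds 92 days: May 14, 2008 + 92 days = August 14, 2008.
August 14, 2008 is a Thursday and not a state holiday, so no extension applies.

August 14, 2008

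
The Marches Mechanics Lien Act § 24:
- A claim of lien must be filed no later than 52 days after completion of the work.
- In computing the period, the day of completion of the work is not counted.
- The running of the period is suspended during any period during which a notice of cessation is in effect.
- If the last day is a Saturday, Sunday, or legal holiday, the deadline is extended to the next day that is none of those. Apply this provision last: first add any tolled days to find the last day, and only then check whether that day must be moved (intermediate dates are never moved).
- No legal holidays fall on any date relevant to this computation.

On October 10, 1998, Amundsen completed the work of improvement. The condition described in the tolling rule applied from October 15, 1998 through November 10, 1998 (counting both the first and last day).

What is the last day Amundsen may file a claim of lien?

December 28, 1998

52 days after October 10, 1998 is December 1, 1998.
From October 15, 1998 through November 10, 1998 inclusive is 27 days; tolling adds 27 days: December 1, 1998 + 27 days = December 28, 1998.
December 28, 1998 is a Monday and not a legal holiday, so no extension applies.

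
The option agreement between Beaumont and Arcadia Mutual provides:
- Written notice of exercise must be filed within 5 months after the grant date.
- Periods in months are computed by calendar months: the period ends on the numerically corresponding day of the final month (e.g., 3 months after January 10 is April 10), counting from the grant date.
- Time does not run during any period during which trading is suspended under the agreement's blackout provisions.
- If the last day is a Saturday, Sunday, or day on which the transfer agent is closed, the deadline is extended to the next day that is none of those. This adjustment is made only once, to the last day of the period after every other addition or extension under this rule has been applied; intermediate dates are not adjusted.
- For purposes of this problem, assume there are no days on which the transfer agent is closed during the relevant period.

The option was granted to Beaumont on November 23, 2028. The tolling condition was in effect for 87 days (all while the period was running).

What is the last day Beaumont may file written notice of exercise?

July 19, 2029

5 months after November 23, 2028 is April 23, 2029.
Tolling adds 87 days: April 23, 2029 + 87 days = July 19, 2029.
July 19, 2029 is a Thursday and not a day on which the transfer agent is closed, so no extension applies.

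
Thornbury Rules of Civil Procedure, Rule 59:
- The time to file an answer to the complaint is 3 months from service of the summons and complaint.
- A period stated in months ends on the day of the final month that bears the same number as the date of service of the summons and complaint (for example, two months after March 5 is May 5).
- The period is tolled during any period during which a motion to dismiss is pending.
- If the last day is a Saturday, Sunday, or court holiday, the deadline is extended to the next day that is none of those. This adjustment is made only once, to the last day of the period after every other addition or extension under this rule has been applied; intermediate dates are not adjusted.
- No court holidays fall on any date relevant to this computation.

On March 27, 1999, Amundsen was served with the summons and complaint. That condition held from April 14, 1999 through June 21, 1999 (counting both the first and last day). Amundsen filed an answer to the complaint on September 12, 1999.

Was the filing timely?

No

3 months after March 27, 1999 is June 27, 1999.
From April 14, 1999 through June 21, 1999 inclusive is 69 days; tolling adds 69 days: June 27, 1999 + 69 days = September 4, 1999.
September 4, 1999 is Saturday; September 5, 1999 is Sunday. The next qualifying day is September 6, 1999.
The deadline is September 6, 1999; the filing on September 12, 1999 is after that date.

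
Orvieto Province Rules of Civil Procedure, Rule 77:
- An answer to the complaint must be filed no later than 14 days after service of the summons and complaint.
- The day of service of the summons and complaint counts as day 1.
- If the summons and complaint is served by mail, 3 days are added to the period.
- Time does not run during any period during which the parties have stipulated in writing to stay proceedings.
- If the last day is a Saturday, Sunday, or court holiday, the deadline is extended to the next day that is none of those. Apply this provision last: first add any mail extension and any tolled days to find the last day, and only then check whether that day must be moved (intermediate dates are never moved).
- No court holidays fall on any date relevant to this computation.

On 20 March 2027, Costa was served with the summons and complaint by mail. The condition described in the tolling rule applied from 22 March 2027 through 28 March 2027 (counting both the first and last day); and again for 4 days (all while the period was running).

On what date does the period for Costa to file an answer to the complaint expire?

April 16, 2027

Counting 20 March 2027 as day 1, day 14 is April 2, 2027.
Service was by mail, adding 3 days: April 2, 2027 + 3 days = April 5, 2027.
From March 22, 2027 through March 28, 2027 inclusive is 7 days; tolling adds 7 days: April 5, 2027 + 7 days = April 12, 2027.
Tolling adds 4 days: April 12, 2027 + 4 days = April 16, 2027.
April 16, 2027 is a Friday and not a court holiday, so no extension applies.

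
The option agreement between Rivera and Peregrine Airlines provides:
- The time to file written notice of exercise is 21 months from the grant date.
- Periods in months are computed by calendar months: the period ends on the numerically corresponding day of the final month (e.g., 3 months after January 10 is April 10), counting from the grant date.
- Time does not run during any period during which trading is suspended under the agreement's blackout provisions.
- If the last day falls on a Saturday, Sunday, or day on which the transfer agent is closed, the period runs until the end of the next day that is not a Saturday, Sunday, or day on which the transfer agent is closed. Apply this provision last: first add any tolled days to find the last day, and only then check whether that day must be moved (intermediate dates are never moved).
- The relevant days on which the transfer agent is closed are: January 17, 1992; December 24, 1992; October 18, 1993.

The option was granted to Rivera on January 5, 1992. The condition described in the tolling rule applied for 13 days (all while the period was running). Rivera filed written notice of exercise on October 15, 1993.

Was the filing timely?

21 months after January 5, 1992 is October 5, 1993.
Tolling adds 13 days: October 5, 1993 + 13 days = October 18, 1993.
October 18, 1993 is a listed holiday. The next qualifying day is October 19, 1993.
The deadline is October 19, 1993; the filing on October 15, 1993 is on or before that date.

Yes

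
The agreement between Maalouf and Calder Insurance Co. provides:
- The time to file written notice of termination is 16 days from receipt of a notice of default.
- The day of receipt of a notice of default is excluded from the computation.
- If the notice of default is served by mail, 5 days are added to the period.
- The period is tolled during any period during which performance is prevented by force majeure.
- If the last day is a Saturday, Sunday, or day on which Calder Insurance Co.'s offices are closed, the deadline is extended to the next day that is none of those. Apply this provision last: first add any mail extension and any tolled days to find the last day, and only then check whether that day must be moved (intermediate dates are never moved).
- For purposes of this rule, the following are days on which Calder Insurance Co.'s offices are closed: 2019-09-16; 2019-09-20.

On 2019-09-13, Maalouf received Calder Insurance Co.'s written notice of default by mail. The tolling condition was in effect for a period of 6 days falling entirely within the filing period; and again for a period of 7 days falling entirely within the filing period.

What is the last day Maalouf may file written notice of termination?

16 days after 2019-09-13 is September 29, 2019.
Service was by mail, adding 5 days: September 29, 2019 + 5 days = October 4, 2019.
Tolling adds 6 days: October 4, 2019 + 6 days = October 10, 2019.
Tolling adds 7 days: October 10, 2019 + 7 days = October 17, 2019.
October 17, 2019 is a Thursday and not a day on which Calder Insurance Co.'s offices are closed, so no extension applies.

October 17, 2019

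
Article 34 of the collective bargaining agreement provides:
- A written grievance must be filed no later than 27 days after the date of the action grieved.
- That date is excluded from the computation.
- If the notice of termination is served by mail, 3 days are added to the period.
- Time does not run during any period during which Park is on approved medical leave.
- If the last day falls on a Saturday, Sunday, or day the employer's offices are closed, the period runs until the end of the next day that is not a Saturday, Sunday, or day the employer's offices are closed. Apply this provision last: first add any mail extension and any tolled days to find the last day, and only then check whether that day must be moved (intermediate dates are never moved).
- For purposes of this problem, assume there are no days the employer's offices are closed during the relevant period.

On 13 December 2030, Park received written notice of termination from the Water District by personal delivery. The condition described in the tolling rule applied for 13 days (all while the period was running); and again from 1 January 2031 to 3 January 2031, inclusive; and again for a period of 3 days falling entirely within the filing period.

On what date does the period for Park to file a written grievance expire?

January 28, 2031

27 days after 13 December 2030 is January 9, 2031.
Service was not by mail, so no mail extension applies.
Tolling adds 13 days: January 9, 2031 + 13 days = January 22, 2031.
From January 1, 2031 through January 3, 2031 inclusive is 3 days; tolling adds 3 days: January 22, 2031 + 3 days = January 25, 2031.
Tolling adds 3 days: January 25, 2031 + 3 days = January 28, 2031.
January 28, 2031 is a Tuesday and not a day the employer's offices are closed, so no extension applies.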